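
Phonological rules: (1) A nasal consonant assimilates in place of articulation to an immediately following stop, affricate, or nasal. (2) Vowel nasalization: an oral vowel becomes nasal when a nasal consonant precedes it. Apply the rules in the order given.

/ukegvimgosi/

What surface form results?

Rule 1: /m/ before /g/ (velar) → [ŋ]
After rule 1: ukegviŋgosi
Rule 2: no segment meets the rule's conditions; no change.

[ukegviŋgosi]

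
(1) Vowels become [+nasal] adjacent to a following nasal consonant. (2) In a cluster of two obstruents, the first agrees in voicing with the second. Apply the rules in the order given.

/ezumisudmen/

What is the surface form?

[ezũmisudmẽn]

Rule 1: /u/ before nasal /m/ → [ũ]
Rule 1: /e/ before nasal /n/ → [ẽ]
After rule 1: ezũmisudmẽn
Rule 2: no segment meets the rule's conditions; no change.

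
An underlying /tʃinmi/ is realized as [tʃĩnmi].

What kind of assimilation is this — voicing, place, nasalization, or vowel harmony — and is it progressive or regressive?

/i/→[ĩ].
Each target copies a feature from the following segment, so the direction is regressive.

nasalization, regressive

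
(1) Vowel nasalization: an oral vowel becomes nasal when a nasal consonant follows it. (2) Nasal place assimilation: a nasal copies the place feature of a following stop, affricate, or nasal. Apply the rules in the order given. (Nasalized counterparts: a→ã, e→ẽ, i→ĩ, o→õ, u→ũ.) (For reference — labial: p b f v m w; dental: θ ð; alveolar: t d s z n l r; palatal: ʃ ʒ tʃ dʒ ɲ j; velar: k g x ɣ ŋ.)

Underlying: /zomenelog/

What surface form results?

Rule 1: /o/ before nasal /m/ → [õ]
Rule 1: /e/ before nasal /n/ → [ẽ]
After rule 1: zõmẽnelog
Rule 2: no segment meets the rule's conditions; no change.

[zõmẽnelog]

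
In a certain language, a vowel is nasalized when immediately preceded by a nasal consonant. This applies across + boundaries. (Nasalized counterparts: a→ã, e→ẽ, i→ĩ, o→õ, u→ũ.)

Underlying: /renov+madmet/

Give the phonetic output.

/o/ after nasal /n/ → [õ]
/a/ after nasal /m/ → [ã]
/e/ after nasal /m/ → [ẽ]

[renõv+mãdmẽt]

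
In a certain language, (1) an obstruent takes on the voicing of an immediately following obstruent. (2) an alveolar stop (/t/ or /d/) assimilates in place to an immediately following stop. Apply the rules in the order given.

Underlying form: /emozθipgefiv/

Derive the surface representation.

[emosθibgefiv]

Rule 1: /z/ before /θ/ (voiceless) → [s]
Rule 1: /p/ before /g/ (voiced) → [b]
After rule 1: emosθibgefiv
Rule 2: no segment meets the rule's conditions; no change.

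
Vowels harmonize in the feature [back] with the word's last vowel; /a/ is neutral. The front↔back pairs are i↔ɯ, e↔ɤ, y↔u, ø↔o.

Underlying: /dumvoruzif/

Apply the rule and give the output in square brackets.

[dymvøryzif]

/u/ harmonizes with /i/ ([-back]) → [y]
/o/ harmonizes with /i/ ([-back]) → [ø]
/u/ harmonizes with /i/ ([-back]) → [y]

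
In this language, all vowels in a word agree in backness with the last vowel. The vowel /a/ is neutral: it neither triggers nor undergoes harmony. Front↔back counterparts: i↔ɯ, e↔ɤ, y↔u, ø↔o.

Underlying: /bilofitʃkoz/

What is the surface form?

/i/ harmonizes with /o/ ([+back]) → [ɯ]
/i/ harmonizes with /o/ ([+back]) → [ɯ]

[bɯlofɯtʃkoz]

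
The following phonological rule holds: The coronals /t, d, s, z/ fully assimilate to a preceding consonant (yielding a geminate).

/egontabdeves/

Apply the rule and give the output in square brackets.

/t/ after /n/ → [n] (total assimilation)
/d/ after /b/ → [b] (total assimilation)

[egonnabbeves]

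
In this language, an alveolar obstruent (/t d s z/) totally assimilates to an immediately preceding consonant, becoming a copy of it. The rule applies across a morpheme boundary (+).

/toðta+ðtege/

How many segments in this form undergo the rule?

2

/t/ after /ð/ → [ð] (total assimilation)
/t/ after /ð/ → [ð] (total assimilation)
2 segments change.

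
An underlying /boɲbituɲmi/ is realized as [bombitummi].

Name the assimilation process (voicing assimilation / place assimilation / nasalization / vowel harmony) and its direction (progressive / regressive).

/ɲ/→[m] /ɲ/→[m].
Each target copies a feature from the following segment, so the direction is regressive.

place assimilation, regressive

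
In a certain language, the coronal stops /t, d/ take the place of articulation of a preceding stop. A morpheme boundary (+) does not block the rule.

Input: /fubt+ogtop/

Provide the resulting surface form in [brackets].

[fubp+ogkop]

/t/ after /b/ (labial) → [p]
/t/ after /g/ (velar) → [k]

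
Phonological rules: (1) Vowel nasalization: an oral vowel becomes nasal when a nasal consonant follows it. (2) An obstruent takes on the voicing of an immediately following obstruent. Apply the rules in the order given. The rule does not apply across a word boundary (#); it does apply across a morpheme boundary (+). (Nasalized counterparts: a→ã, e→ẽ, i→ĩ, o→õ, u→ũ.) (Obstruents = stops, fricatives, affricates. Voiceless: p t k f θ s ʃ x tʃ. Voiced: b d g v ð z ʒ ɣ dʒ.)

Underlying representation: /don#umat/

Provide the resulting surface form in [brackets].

Rule 1: /o/ before nasal /n/ → [õ]
Rule 1: /u/ before nasal /m/ → [ũ]
After rule 1: dõn#ũmat
Rule 2: no segment meets the rule's conditions; no change.

[dõn#ũmat]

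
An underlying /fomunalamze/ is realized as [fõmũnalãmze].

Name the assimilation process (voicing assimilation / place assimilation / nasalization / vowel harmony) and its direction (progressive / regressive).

/o/→[õ] /u/→[ũ] /a/→[ã].
Each target copies a feature from the following segment, so the direction is regressive.

nasalization, regressive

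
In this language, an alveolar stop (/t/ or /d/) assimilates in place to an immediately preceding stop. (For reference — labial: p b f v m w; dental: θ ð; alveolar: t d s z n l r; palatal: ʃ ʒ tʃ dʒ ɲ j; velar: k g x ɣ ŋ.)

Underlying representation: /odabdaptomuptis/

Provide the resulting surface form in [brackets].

/d/ after /b/ (labial) → [b]
/t/ after /p/ (labial) → [p]
/t/ after /p/ (labial) → [p]

[odabbappomuppis]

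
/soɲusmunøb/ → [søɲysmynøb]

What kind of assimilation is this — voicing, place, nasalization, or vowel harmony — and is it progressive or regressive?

/o/→[ø] /u/→[y] /u/→[y].
Vowels agree with the last vowel, so the harmony is regressive.

vowel harmony, regressive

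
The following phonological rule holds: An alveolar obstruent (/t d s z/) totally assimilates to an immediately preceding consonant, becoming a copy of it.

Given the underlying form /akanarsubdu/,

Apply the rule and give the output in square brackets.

/s/ after /r/ → [r] (total assimilation)
/d/ after /b/ → [b] (total assimilation)

[akanarrubbu]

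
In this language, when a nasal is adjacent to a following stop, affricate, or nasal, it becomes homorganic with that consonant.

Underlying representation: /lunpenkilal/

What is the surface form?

/n/ before /p/ (labial) → [m]
/n/ before /k/ (velar) → [ŋ]

[lumpeŋkilal]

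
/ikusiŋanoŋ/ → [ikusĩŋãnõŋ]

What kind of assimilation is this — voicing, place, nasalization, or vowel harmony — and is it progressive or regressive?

/i/→[ĩ] /a/→[ã] /o/→[õ].
Each target copies a feature from the following segment, so the direction is regressive.

nasalization, regressive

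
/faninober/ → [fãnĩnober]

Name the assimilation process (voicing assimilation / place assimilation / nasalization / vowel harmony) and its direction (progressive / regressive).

/a/→[ã] /i/→[ĩ].
Each target copies a feature from the following segment, so the direction is regressive.

nasalization, regressive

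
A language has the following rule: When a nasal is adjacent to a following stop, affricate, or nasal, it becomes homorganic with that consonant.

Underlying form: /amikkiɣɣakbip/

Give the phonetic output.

no segment meets the rule's conditions; no change.

[amikkiɣɣakbip]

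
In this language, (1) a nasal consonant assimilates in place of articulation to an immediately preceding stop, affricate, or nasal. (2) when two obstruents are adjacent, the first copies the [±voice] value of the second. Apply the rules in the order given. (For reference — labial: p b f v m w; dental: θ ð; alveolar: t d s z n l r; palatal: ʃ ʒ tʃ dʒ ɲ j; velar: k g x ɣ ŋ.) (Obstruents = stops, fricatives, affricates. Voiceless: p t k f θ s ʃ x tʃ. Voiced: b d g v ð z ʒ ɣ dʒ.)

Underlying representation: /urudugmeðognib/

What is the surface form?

Rule 1: /m/ after /g/ (velar) → [ŋ]
Rule 1: /n/ after /g/ (velar) → [ŋ]
After rule 1: urudugŋeðogŋib
Rule 2: no segment meets the rule's conditions; no change.

[urudugŋeðogŋib]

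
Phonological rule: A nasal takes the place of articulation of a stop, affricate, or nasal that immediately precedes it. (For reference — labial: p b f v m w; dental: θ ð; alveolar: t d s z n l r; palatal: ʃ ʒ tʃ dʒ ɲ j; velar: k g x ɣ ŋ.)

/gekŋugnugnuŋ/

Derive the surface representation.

[gekŋugŋugŋuŋ]

/n/ after /g/ (velar) → [ŋ]
/n/ after /g/ (velar) → [ŋ]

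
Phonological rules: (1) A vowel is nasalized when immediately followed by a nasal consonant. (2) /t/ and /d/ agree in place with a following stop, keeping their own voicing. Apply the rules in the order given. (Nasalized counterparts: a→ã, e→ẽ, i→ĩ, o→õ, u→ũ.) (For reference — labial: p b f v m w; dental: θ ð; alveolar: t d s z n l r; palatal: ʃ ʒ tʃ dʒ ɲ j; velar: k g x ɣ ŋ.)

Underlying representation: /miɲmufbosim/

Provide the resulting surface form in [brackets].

[mĩɲmufbosĩm]

Rule 1: /i/ before nasal /ɲ/ → [ĩ]
Rule 1: /i/ before nasal /m/ → [ĩ]
After rule 1: mĩɲmufbosĩm
Rule 2: no segment meets the rule's conditions; no change.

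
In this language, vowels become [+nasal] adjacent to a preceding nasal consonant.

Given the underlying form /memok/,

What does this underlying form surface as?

[mẽmõk]

/e/ after nasal /m/ → [ẽ]
/o/ after nasal /m/ → [õ]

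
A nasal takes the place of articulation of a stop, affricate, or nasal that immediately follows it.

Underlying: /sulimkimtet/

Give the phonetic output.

/m/ before /k/ (velar) → [ŋ]
/m/ before /t/ (alveolar) → [n]

[suliŋkintet]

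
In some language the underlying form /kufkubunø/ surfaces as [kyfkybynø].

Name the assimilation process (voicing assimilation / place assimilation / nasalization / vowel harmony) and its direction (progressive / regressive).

/u/→[y] /u/→[y] /u/→[y].
Vowels agree with the last vowel, so the harmony is regressive.

vowel harmony, regressive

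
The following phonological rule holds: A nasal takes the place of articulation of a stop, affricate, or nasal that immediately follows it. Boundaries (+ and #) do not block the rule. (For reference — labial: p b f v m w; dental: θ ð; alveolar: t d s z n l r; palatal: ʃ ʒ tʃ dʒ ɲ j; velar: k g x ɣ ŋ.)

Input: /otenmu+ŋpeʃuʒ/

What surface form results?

[otemmu+mpeʃuʒ]

/n/ before /m/ (labial) → [m]
/ŋ/ before /p/ (labial) → [m]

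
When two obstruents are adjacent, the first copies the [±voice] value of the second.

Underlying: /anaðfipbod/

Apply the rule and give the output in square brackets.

/ð/ before /f/ (voiceless) → [θ]
/p/ before /b/ (voiced) → [b]

[anaθfibbod]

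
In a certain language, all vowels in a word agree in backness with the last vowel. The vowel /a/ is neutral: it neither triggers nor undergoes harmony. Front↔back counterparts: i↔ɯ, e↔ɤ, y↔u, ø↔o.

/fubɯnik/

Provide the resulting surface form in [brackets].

[fybinik]

/u/ harmonizes with /i/ ([-back]) → [y]
/ɯ/ harmonizes with /i/ ([-back]) → [i]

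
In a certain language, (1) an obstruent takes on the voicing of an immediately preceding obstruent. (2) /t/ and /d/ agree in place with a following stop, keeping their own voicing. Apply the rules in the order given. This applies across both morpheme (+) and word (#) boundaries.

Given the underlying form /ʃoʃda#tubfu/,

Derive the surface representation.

[ʃoʃta#tubvu]

Rule 1: /d/ after /ʃ/ (voiceless) → [t]
Rule 1: /f/ after /b/ (voiced) → [v]
After rule 1: ʃoʃta#tubvu
Rule 2: no segment meets the rule's conditions; no change.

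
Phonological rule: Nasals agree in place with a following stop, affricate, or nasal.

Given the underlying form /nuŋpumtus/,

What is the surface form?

[numpuntus]

/ŋ/ before /p/ (labial) → [m]
/m/ before /t/ (alveolar) → [n]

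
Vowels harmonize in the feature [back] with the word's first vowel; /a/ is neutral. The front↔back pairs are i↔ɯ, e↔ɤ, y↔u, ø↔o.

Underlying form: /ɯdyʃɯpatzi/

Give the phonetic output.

/y/ harmonizes with /ɯ/ ([+back]) → [u]
/i/ harmonizes with /ɯ/ ([+back]) → [ɯ]

[ɯduʃɯpatzɯ]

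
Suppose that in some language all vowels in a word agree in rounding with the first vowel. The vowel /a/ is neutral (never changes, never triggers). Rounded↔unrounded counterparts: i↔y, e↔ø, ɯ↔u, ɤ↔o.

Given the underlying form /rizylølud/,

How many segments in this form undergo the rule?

/y/ harmonizes with /i/ ([-round]) → [i]
/ø/ harmonizes with /i/ ([-round]) → [e]
/u/ harmonizes with /i/ ([-round]) → [ɯ]
3 segments change.

3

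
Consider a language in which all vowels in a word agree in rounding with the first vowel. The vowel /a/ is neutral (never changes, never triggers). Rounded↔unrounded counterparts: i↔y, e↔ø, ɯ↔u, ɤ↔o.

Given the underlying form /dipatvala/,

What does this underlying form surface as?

[dipatvala]

no segment meets the rule's conditions; no change.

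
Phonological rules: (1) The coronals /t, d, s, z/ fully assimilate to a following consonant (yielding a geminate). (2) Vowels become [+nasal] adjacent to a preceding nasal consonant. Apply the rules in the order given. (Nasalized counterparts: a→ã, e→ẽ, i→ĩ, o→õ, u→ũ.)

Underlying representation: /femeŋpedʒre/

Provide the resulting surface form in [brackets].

[femẽŋpedʒre]

Rule 1: no segment meets the rule's conditions; no change.
After rule 1: femeŋpedʒre
Rule 2: /e/ after nasal /m/ → [ẽ]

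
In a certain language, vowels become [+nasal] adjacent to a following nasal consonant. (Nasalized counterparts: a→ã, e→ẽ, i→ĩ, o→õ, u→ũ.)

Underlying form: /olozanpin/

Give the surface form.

/a/ before nasal /n/ → [ã]
/i/ before nasal /n/ → [ĩ]

[olozãnpĩn]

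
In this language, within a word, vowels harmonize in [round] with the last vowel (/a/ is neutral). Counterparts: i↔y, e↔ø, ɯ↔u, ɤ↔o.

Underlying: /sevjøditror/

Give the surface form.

/e/ harmonizes with /o/ ([+round]) → [ø]
/i/ harmonizes with /o/ ([+round]) → [y]

[søvjødytror]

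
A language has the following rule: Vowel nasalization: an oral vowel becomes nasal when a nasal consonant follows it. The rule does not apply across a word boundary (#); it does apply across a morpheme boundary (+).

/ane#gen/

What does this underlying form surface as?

/a/ before nasal /n/ → [ã]
/e/ before nasal /n/ → [ẽ]

[ãne#gẽn]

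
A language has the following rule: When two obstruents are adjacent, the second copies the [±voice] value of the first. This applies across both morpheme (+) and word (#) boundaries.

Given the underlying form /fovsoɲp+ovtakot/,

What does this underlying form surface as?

[fovzoɲp+ovdakot]

/s/ after /v/ (voiced) → [z]
/t/ after /v/ (voiced) → [d]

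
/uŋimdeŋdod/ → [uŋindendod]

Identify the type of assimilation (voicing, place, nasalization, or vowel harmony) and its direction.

place assimilation, regressive

/m/→[n] /ŋ/→[n].
Each target copies a feature from the following segment, so the direction is regressive.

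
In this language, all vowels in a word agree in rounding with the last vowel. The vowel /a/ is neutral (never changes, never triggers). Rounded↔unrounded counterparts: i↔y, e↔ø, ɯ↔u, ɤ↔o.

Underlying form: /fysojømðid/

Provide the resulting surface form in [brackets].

[fisɤjemðid]

/y/ harmonizes with /i/ ([-round]) → [i]
/o/ harmonizes with /i/ ([-round]) → [ɤ]
/ø/ harmonizes with /i/ ([-round]) → [e]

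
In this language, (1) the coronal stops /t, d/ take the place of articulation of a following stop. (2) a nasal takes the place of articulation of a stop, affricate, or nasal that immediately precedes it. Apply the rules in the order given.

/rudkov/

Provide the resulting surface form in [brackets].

[rugkov]

Rule 1: /d/ before /k/ (velar) → [g]
After rule 1: rugkov
Rule 2: no segment meets the rule's conditions; no change.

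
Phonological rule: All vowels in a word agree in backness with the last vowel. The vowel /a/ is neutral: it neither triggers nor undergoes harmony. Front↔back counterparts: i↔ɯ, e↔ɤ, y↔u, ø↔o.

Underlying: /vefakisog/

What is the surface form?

/e/ harmonizes with /o/ ([+back]) → [ɤ]
/i/ harmonizes with /o/ ([+back]) → [ɯ]

[vɤfakɯsog]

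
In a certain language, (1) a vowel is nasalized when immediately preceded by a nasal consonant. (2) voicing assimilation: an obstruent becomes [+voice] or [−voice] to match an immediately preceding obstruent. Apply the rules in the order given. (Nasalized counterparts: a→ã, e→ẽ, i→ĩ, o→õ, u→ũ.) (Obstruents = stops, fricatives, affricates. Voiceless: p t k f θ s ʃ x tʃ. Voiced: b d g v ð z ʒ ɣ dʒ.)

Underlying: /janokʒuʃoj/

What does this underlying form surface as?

Rule 1: /o/ after nasal /n/ → [õ]
After rule 1: janõkʒuʃoj
Rule 2: /ʒ/ after /k/ (voiceless) → [ʃ]

[janõkʃuʃoj]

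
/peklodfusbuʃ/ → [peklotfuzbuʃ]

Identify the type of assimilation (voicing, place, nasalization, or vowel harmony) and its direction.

/d/→[t] /s/→[z].
Each target copies a feature from the following segment, so the direction is regressive.

voicing assimilation, regressive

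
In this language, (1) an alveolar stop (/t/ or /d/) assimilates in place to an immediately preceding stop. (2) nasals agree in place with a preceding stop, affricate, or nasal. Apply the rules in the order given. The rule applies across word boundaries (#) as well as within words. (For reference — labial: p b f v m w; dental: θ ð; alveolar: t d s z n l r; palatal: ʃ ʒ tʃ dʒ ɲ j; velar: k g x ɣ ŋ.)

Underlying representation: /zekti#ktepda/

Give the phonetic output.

Rule 1: /t/ after /k/ (velar) → [k]
Rule 1: /t/ after /k/ (velar) → [k]
Rule 1: /d/ after /p/ (labial) → [b]
After rule 1: zekki#kkepba
Rule 2: no segment meets the rule's conditions; no change.

[zekki#kkepba]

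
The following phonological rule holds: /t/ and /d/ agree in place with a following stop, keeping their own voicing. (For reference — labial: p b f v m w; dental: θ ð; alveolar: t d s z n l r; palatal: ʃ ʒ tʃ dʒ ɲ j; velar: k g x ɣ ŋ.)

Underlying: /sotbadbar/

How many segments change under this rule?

2

/t/ before /b/ (labial) → [p]
/d/ before /b/ (labial) → [b]
2 segments change.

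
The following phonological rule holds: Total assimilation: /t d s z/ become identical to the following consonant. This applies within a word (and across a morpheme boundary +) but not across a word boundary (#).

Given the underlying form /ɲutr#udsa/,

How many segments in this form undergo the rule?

/t/ before /r/ → [r] (total assimilation)
/d/ before /s/ → [s] (total assimilation)
2 segments change.

2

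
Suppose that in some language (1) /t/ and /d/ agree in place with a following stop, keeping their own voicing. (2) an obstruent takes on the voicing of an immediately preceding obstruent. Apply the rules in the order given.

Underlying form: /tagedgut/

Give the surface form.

[tageggut]

Rule 1: /d/ before /g/ (velar) → [g]
After rule 1: tageggut
Rule 2: no segment meets the rule's conditions; no change.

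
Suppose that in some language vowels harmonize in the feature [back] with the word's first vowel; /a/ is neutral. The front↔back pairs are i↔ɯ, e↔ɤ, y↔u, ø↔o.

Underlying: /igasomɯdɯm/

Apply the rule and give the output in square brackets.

/o/ harmonizes with /i/ ([-back]) → [ø]
/ɯ/ harmonizes with /i/ ([-back]) → [i]
/ɯ/ harmonizes with /i/ ([-back]) → [i]

[igasømidim]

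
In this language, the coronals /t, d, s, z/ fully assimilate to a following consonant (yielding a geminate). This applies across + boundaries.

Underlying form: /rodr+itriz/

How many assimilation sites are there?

/d/ before /r/ → [r] (total assimilation)
/t/ before /r/ → [r] (total assimilation)
2 segments change.

2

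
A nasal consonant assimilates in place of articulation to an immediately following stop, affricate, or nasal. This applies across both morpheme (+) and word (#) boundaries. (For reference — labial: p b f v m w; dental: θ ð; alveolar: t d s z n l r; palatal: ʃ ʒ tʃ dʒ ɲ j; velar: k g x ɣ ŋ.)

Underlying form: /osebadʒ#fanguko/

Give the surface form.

[osebadʒ#faŋguko]

/n/ before /g/ (velar) → [ŋ]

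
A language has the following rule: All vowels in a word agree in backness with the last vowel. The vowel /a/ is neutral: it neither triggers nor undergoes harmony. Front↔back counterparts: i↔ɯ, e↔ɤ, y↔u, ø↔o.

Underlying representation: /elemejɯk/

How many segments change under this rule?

3

/e/ harmonizes with /ɯ/ ([+back]) → [ɤ]
/e/ harmonizes with /ɯ/ ([+back]) → [ɤ]
/e/ harmonizes with /ɯ/ ([+back]) → [ɤ]
3 segments change.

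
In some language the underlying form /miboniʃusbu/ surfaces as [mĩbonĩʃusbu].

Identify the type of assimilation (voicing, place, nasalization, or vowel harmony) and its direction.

/i/→[ĩ] /i/→[ĩ].
Each target copies a feature from the preceding segment, so the direction is progressive.

nasalization, progressive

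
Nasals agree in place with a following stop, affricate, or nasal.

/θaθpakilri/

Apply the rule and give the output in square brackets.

no segment meets the rule's conditions; no change.

[θaθpakilri]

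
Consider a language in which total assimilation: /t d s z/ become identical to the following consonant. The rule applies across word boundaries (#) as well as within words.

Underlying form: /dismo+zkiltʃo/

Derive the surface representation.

/s/ before /m/ → [m] (total assimilation)
/z/ before /k/ → [k] (total assimilation)

[dimmo+kkiltʃo]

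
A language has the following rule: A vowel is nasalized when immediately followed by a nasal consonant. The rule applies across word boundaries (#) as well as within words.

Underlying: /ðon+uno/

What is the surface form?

/o/ before nasal /n/ → [õ]
/u/ before nasal /n/ → [ũ]

[ðõn+ũno]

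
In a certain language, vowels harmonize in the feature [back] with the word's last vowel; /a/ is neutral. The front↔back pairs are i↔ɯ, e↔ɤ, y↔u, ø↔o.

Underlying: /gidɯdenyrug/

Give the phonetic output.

/i/ harmonizes with /u/ ([+back]) → [ɯ]
/e/ harmonizes with /u/ ([+back]) → [ɤ]
/y/ harmonizes with /u/ ([+back]) → [u]

[gɯdɯdɤnurug]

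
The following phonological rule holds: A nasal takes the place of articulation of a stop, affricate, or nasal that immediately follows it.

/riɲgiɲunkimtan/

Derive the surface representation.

[riŋgiɲuŋkintan]

/ɲ/ before /g/ (velar) → [ŋ]
/n/ before /k/ (velar) → [ŋ]
/m/ before /t/ (alveolar) → [n]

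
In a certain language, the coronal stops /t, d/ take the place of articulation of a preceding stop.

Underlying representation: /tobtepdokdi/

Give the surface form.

[tobpepbokgi]

/t/ after /b/ (labial) → [p]
/d/ after /p/ (labial) → [b]
/d/ after /k/ (velar) → [g]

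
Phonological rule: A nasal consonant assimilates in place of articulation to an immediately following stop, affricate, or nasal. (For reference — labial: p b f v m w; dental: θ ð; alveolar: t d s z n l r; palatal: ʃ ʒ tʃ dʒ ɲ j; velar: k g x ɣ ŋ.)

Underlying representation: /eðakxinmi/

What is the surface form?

[eðakximmi]

/n/ before /m/ (labial) → [m]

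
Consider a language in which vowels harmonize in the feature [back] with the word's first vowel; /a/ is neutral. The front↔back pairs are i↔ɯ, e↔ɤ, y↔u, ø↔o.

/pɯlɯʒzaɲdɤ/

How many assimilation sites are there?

0

No segment meets the rule's conditions.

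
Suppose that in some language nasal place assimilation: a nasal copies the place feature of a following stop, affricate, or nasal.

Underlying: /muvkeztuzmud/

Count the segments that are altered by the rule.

0

No segment meets the rule's conditions.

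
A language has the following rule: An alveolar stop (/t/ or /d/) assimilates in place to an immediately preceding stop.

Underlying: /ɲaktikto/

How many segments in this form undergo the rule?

/t/ after /k/ (velar) → [k]
/t/ after /k/ (velar) → [k]
2 segments change.

2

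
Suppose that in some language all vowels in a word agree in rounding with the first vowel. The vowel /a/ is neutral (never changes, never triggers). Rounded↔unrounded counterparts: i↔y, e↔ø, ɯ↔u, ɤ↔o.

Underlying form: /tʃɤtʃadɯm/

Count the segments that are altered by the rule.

0

No segment meets the rule's conditions.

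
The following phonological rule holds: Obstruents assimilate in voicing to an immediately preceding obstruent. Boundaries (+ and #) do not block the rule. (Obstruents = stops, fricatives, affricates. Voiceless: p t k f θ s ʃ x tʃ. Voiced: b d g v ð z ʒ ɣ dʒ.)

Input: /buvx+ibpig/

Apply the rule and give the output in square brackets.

[buvɣ+ibbig]

/x/ after /v/ (voiced) → [ɣ]
/p/ after /b/ (voiced) → [b]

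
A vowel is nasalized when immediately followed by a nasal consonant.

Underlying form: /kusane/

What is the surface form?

[kusãne]

/a/ before nasal /n/ → [ã]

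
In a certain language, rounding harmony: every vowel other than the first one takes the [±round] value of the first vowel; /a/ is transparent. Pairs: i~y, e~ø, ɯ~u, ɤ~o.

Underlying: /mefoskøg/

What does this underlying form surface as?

[mefɤskeg]

/o/ harmonizes with /e/ ([-round]) → [ɤ]
/ø/ harmonizes with /e/ ([-round]) → [e]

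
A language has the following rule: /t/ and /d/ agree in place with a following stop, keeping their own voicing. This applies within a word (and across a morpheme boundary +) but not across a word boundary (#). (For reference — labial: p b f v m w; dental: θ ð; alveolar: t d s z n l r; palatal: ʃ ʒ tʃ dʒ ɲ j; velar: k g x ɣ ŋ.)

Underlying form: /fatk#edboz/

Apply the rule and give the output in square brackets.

/t/ before /k/ (velar) → [k]
/d/ before /b/ (labial) → [b]

[fakk#ebboz]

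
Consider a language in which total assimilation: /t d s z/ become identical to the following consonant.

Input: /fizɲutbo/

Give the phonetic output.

/z/ before /ɲ/ → [ɲ] (total assimilation)
/t/ before /b/ → [b] (total assimilation)

[fiɲɲubbo]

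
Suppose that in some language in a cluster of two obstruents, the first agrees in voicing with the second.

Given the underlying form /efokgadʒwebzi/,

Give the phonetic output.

[efoggadʒwebzi]

/k/ before /g/ (voiced) → [g]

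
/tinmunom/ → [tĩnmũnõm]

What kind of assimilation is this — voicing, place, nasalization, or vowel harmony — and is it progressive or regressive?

/i/→[ĩ] /u/→[ũ] /o/→[õ].
Each target copies a feature from the following segment, so the direction is regressive.

nasalization, regressive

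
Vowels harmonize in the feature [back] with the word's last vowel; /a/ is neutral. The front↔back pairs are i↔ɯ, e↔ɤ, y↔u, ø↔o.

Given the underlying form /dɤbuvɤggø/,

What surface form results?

/ɤ/ harmonizes with /ø/ ([-back]) → [e]
/u/ harmonizes with /ø/ ([-back]) → [y]
/ɤ/ harmonizes with /ø/ ([-back]) → [e]

[debyveggø]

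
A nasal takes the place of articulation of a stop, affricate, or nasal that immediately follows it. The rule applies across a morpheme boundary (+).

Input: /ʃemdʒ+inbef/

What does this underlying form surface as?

/m/ before /dʒ/ (palatal) → [ɲ]
/n/ before /b/ (labial) → [m]

[ʃeɲdʒ+imbef]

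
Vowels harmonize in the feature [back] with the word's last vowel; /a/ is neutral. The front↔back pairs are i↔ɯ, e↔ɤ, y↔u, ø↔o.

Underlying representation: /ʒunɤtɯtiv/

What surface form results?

[ʒynetitiv]

/u/ harmonizes with /i/ ([-back]) → [y]
/ɤ/ harmonizes with /i/ ([-back]) → [e]
/ɯ/ harmonizes with /i/ ([-back]) → [i]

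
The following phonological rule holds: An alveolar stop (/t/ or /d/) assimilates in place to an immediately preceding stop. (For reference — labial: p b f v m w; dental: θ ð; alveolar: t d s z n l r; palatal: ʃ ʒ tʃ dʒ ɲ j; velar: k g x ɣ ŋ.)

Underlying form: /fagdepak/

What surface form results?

/d/ after /g/ (velar) → [g]

[faggepak]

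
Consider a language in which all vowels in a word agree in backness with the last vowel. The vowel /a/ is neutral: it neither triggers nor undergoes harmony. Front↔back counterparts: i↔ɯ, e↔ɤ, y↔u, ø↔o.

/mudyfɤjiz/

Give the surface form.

[mydyfejiz]

/u/ harmonizes with /i/ ([-back]) → [y]
/ɤ/ harmonizes with /i/ ([-back]) → [e]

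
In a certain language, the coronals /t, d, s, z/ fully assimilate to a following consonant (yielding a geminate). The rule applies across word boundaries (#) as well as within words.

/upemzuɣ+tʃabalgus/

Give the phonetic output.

no segment meets the rule's conditions; no change.

[upemzuɣ+tʃabalgus]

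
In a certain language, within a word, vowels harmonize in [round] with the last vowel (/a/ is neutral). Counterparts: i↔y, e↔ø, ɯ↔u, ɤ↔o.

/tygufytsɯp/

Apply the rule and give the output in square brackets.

[tigɯfitsɯp]

/y/ harmonizes with /ɯ/ ([-round]) → [i]
/u/ harmonizes with /ɯ/ ([-round]) → [ɯ]
/y/ harmonizes with /ɯ/ ([-round]) → [i]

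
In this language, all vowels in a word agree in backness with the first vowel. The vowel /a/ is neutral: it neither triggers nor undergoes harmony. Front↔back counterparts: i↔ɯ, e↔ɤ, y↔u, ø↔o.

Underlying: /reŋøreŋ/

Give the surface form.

no segment meets the rule's conditions; no change.

[reŋøreŋ]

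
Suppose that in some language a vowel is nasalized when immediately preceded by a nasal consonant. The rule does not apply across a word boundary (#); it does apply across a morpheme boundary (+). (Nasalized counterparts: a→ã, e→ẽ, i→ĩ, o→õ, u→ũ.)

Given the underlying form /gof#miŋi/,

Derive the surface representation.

/i/ after nasal /m/ → [ĩ]
/i/ after nasal /ŋ/ → [ĩ]

[gof#mĩŋĩ]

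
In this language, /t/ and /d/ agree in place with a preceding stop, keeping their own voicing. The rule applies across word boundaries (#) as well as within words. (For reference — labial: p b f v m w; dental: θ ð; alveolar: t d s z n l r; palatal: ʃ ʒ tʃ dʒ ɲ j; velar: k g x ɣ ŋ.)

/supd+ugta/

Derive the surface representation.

/d/ after /p/ (labial) → [b]
/t/ after /g/ (velar) → [k]

[supb+ugka]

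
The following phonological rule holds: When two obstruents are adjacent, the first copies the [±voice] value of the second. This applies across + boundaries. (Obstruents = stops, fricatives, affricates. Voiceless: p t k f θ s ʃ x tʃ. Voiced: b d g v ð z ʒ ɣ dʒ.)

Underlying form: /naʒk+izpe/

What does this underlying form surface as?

/ʒ/ before /k/ (voiceless) → [ʃ]
/z/ before /p/ (voiceless) → [s]

[naʃk+ispe]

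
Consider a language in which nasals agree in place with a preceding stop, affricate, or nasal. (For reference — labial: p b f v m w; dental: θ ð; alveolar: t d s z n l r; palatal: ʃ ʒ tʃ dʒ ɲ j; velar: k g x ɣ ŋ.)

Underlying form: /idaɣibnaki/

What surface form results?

/n/ after /b/ (labial) → [m]

[idaɣibmaki]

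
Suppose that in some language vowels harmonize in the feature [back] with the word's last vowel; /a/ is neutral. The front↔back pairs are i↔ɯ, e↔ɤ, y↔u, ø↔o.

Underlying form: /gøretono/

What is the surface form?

[gorɤtono]

/ø/ harmonizes with /o/ ([+back]) → [o]
/e/ harmonizes with /o/ ([+back]) → [ɤ]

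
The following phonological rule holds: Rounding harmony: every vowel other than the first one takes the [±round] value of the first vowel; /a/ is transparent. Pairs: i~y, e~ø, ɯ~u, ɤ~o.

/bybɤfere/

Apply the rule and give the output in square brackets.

[byboførø]

/ɤ/ harmonizes with /y/ ([+round]) → [o]
/e/ harmonizes with /y/ ([+round]) → [ø]
/e/ harmonizes with /y/ ([+round]) → [ø]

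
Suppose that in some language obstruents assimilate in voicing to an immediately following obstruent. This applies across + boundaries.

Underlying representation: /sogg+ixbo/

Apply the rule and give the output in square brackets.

/x/ before /b/ (voiced) → [ɣ]

[sogg+iɣbo]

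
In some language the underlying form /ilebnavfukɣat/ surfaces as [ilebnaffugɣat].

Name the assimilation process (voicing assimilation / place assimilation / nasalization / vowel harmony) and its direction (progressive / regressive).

voicing assimilation, regressive

/v/→[f] /k/→[g].
Each target copies a feature from the following segment, so the direction is regressive.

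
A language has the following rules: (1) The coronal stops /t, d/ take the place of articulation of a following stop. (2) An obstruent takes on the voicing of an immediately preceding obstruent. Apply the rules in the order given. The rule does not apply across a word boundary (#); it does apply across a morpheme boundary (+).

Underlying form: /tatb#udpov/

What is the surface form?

Rule 1: /t/ before /b/ (labial) → [p]
Rule 1: /d/ before /p/ (labial) → [b]
After rule 1: tapb#ubpov
Rule 2: /b/ after /p/ (voiceless) → [p]
Rule 2: /p/ after /b/ (voiced) → [b]

[tapp#ubbov]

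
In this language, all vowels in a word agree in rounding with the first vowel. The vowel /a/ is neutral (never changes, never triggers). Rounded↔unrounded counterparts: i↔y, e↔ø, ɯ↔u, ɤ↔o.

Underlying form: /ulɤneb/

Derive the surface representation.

[ulonøb]

/ɤ/ harmonizes with /u/ ([+round]) → [o]
/e/ harmonizes with /u/ ([+round]) → [ø]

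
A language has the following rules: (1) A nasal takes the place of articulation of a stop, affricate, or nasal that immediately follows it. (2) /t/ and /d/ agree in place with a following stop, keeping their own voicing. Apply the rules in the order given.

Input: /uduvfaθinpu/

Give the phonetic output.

[uduvfaθimpu]

Rule 1: /n/ before /p/ (labial) → [m]
After rule 1: uduvfaθimpu
Rule 2: no segment meets the rule's conditions; no change.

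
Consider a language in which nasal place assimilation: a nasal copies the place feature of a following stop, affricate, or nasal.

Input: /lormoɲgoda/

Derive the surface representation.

[lormoŋgoda]

/ɲ/ before /g/ (velar) → [ŋ]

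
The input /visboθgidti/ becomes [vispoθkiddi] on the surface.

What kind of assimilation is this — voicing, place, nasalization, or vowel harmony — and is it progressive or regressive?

/b/→[p] /g/→[k] /t/→[d].
Each target copies a feature from the preceding segment, so the direction is progressive.

voicing assimilation, progressive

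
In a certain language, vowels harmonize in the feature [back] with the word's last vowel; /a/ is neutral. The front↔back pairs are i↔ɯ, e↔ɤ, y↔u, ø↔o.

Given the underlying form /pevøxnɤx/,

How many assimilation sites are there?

2

/e/ harmonizes with /ɤ/ ([+back]) → [ɤ]
/ø/ harmonizes with /ɤ/ ([+back]) → [o]
2 segments change.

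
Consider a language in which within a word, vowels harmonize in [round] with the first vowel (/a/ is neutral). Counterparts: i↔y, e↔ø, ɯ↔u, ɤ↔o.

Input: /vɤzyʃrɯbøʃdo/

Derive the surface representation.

/y/ harmonizes with /ɤ/ ([-round]) → [i]
/ø/ harmonizes with /ɤ/ ([-round]) → [e]
/o/ harmonizes with /ɤ/ ([-round]) → [ɤ]

[vɤziʃrɯbeʃdɤ]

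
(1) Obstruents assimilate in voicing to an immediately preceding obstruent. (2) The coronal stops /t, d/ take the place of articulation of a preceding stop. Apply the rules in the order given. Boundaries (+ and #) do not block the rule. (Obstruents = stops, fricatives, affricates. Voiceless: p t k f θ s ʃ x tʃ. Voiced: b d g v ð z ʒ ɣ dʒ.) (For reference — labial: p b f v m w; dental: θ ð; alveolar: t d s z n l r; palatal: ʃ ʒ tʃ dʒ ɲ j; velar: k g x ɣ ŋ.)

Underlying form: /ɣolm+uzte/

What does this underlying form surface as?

[ɣolm+uzde]

Rule 1: /t/ after /z/ (voiced) → [d]
After rule 1: ɣolm+uzde
Rule 2: no segment meets the rule's conditions; no change.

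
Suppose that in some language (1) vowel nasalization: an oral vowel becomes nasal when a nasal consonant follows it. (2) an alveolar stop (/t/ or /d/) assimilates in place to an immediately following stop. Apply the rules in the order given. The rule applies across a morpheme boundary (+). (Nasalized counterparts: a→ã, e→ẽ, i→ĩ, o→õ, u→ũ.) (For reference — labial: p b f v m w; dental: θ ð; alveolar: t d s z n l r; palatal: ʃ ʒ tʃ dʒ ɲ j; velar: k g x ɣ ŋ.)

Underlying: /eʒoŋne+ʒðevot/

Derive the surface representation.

[eʒõŋne+ʒðevot]

Rule 1: /o/ before nasal /ŋ/ → [õ]
After rule 1: eʒõŋne+ʒðevot
Rule 2: no segment meets the rule's conditions; no change.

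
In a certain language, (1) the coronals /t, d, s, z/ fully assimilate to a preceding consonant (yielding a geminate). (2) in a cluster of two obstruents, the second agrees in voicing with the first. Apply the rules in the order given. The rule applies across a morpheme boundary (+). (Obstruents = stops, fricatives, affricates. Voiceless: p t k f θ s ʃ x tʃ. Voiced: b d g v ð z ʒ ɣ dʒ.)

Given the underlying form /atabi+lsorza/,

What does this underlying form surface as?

[atabi+llorra]

Rule 1: /s/ after /l/ → [l] (total assimilation)
Rule 1: /z/ after /r/ → [r] (total assimilation)
After rule 1: atabi+llorra
Rule 2: no segment meets the rule's conditions; no change.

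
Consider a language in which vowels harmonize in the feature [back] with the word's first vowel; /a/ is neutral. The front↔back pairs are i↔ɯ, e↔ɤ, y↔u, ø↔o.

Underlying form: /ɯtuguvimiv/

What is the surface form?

[ɯtuguvɯmɯv]

/i/ harmonizes with /ɯ/ ([+back]) → [ɯ]
/i/ harmonizes with /ɯ/ ([+back]) → [ɯ]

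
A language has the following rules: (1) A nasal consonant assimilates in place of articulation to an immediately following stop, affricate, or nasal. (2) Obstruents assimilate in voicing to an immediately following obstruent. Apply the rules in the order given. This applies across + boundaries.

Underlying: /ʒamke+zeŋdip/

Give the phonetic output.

Rule 1: /m/ before /k/ (velar) → [ŋ]
Rule 1: /ŋ/ before /d/ (alveolar) → [n]
After rule 1: ʒaŋke+zendip
Rule 2: no segment meets the rule's conditions; no change.

[ʒaŋke+zendip]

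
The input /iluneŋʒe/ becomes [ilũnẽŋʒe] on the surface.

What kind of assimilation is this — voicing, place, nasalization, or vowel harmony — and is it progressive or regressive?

/u/→[ũ] /e/→[ẽ].
Each target copies a feature from the following segment, so the direction is regressive.

nasalization, regressive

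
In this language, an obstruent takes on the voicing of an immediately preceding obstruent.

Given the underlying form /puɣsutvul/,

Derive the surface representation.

[puɣzutful]

/s/ after /ɣ/ (voiced) → [z]
/v/ after /t/ (voiceless) → [f]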